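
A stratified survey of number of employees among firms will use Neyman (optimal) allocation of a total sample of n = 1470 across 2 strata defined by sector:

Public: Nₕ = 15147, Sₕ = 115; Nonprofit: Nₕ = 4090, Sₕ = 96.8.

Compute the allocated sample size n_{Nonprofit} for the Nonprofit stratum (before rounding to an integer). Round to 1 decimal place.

272.2

Neyman allocation: nₕ = n·NₕSₕ / Σⱼ NⱼSⱼ.
Σ NⱼSⱼ = 15147·115 + 4090·96.8 = 2.137817 × 10^6.
n_{Nonprofit} = 1470·4090·96.8 / (2.137817 × 10^6) = 272.2.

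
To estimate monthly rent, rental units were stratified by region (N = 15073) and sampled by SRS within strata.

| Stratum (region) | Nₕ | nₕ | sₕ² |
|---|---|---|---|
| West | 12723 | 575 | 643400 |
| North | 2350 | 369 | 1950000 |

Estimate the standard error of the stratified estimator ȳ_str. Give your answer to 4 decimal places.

Var(ȳ_str) = Σₕ Wₕ²(1 − fₕ)sₕ²/nₕ with Wₕ = Nₕ/N, N = 15073.
West: Wₕ = 0.84409209; term = 0.84409209²·(1 − 0.04519374)·643400/575 = 761.21638.
North: Wₕ = 0.15590791; term = 0.15590791²·(1 − 0.15702128)·1950000/369 = 108.28323.
Sum = 869.49961.
SE = √(869.49961) = 29.4873.

29.4873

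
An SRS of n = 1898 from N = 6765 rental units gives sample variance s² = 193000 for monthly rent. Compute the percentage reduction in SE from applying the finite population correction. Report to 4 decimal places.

15.1803

f = n/N = 1898/6765 = 0.28056171.
SE_no-fpc = √(s²/n) = 10.083947; SE_fpc = √((1−f)s²/n) = 8.5531743.
Ratio = √(1−f) = 0.84819708. Reduction = 100·(1 − 0.84819708) = 15.1803%.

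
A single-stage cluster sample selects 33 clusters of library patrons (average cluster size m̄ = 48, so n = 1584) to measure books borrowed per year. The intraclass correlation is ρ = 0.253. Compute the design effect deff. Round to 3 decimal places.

12.891

deff = 1 + (48 − 1)·0.253 = 1 + 11.891 = 12.891.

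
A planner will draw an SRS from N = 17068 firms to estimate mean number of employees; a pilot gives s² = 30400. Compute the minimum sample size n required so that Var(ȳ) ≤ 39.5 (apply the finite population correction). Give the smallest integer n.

Without fpc, n₀ = s²/D = 30400/39.5 = 769.6203.
With fpc, (1 − n/N)·s²/n ≤ D requires n ≥ n₀/(1 + n₀/N) = 769.6203/(1 + 769.6203/17068) = 736.4143.
Rounding up, n = 737.

737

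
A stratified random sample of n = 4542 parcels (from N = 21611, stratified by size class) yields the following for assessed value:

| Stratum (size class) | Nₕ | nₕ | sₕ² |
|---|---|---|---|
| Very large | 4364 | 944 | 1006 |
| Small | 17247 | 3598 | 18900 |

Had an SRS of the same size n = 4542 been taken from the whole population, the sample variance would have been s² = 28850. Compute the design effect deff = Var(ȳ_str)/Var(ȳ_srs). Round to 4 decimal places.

Var(ȳ_str) = Σ Wₕ²(1−fₕ)sₕ²/nₕ with Wₕ = Nₕ/21611:
  Very large: (4364/21611)²·(1−944/4364)·1006/944 = 0.034055488
  Small: (17247/21611)²·(1−3598/17247)·18900/3598 = 2.6476789
  → Var(ȳ_str) = 2.6817344.
Var(ȳ_srs) = (1 − 4542/21611)·28850/4542 = 5.0168591.
deff = 2.6817344 / 5.0168591 = 0.5345.

0.5345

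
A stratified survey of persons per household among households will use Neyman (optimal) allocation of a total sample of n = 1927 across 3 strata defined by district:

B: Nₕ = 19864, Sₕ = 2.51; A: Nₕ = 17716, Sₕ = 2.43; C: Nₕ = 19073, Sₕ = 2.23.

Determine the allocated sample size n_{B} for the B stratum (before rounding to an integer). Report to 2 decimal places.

709.37

Neyman allocation: nₕ = n·NₕSₕ / Σⱼ NⱼSⱼ.
Σ NⱼSⱼ = 19864·2.51 + 17716·2.43 + 19073·2.23 = 135441.31.
n_{B} = 1927·19864·2.51 / 135441.31 = 709.37.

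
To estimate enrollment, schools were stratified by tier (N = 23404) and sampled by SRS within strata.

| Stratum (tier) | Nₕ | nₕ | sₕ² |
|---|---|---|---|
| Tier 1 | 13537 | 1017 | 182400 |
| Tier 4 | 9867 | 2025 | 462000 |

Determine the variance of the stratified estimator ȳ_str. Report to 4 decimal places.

87.7237

Var(ȳ_str) = Σₕ Wₕ²(1 − fₕ)sₕ²/nₕ with Wₕ = Nₕ/N, N = 23404.
Tier 1: Wₕ = 0.57840540; term = 0.57840540²·(1 − 0.07512743)·182400/1017 = 55.494566.
Tier 4: Wₕ = 0.42159460; term = 0.42159460²·(1 − 0.20522955)·462000/2025 = 32.229141.
Sum = 87.723707.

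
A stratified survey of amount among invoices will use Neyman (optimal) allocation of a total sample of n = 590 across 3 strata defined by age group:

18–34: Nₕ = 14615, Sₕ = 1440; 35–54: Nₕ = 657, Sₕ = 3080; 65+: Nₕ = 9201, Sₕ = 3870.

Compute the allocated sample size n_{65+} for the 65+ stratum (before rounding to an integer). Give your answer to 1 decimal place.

358.0

Neyman allocation: nₕ = n·NₕSₕ / Σⱼ NⱼSⱼ.
Σ NⱼSⱼ = 14615·1440 + 657·3080 + 9201·3870 = 5.867703 × 10^7.
n_{65+} = 590·9201·3870 / (5.867703 × 10^7) = 358.0.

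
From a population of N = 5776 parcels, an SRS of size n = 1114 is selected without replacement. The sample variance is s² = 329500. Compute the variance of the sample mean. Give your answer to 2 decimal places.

Under SRS without replacement, Var(ȳ) = (1 − f)·s²/n with f = n/N = 1114/5776 = 0.19286704.
Var(ȳ) = (1 − 0.19286704)·329500/1114 = 0.80713296·295.78097 = 238.73457.

238.73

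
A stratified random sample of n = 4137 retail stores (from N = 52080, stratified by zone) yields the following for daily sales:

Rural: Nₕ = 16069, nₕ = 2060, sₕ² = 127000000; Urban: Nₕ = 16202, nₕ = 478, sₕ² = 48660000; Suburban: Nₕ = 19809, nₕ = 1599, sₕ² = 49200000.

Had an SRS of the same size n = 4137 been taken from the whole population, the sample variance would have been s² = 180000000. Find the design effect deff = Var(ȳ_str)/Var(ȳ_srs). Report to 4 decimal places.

Var(ȳ_str) = Σ Wₕ²(1−fₕ)sₕ²/nₕ with Wₕ = Nₕ/52080:
  Rural: (16069/52080)²·(1−2060/16069)·127000000/2060 = 5116.7068
  Urban: (16202/52080)²·(1−478/16202)·48660000/478 = 9561.6737
  Suburban: (19809/52080)²·(1−1599/19809)·49200000/1599 = 4092.1089
  → Var(ȳ_str) = 18770.489.
Var(ȳ_srs) = (1 − 4137/52080)·180000000/4137 = 40053.569.
deff = 18770.489 / 40053.569 = 0.4686.

0.4686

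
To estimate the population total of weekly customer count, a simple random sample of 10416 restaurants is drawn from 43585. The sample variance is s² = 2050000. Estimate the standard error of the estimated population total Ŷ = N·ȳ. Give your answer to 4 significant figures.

533400

Var(Ŷ) = N²·Var(ȳ) = N²·(1 − n/N)·s²/n.
f = 10416/43585 = 0.23898130; Var(ȳ) = 0.76101870·2050000/10416 = 149.77807.
Var(Ŷ) = 43585² · 149.77807 = 2.8452624 × 10^11.
SE(Ŷ) = √(2.8452624 × 10^11) = 533400.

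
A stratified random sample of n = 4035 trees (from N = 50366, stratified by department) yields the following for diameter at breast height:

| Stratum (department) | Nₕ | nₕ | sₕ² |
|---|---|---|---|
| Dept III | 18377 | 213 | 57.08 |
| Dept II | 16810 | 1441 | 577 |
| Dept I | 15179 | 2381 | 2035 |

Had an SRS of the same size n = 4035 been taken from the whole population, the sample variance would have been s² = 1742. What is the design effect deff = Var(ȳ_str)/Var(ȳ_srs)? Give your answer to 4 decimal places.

0.3563

Var(ȳ_str) = Σ Wₕ²(1−fₕ)sₕ²/nₕ with Wₕ = Nₕ/50366:
  Dept III: (18377/50366)²·(1−213/18377)·57.08/213 = 0.035262699
  Dept II: (16810/50366)²·(1−1441/16810)·577/1441 = 0.040780283
  Dept I: (15179/50366)²·(1−2381/15179)·2035/2381 = 0.065450861
  → Var(ȳ_str) = 0.14149384.
Var(ȳ_srs) = (1 − 4035/50366)·1742/4035 = 0.3971356.
deff = 0.14149384 / 0.3971356 = 0.3563.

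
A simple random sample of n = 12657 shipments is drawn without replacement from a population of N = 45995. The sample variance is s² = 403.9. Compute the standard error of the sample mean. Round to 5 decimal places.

Under SRS without replacement, Var(ȳ) = (1 − f)·s²/n with f = n/N = 12657/45995 = 0.27518209.
Var(ȳ) = (1 − 0.27518209)·403.9/12657 = 0.72481791·0.031911195 = 0.023129806.
SE(ȳ) = √(0.023129806) = 0.15208.

0.15208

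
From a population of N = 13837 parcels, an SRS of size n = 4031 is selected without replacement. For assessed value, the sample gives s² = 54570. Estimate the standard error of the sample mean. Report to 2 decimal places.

3.10

Under SRS without replacement, Var(ȳ) = (1 − f)·s²/n with f = n/N = 4031/13837 = 0.29132037.
Var(ȳ) = (1 − 0.29132037)·54570/4031 = 0.70867963·13.537584 = 9.5938098.
SE(ȳ) = √(9.5938098) = 3.10.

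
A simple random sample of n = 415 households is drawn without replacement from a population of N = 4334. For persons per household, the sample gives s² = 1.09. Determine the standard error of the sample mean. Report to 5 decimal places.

Under SRS without replacement, Var(ȳ) = (1 − f)·s²/n with f = n/N = 415/4334 = 0.09575450.
Var(ȳ) = (1 − 0.09575450)·1.09/415 = 0.90424550·0.002626506 = 0.0023750063.
SE(ȳ) = √(0.0023750063) = 0.04873.

0.04873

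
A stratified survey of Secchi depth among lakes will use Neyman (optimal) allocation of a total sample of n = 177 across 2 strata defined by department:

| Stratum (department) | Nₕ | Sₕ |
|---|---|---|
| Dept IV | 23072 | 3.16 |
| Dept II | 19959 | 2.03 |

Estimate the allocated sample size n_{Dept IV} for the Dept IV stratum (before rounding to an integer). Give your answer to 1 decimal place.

Neyman allocation: nₕ = n·NₕSₕ / Σⱼ NⱼSⱼ.
Σ NⱼSⱼ = 23072·3.16 + 19959·2.03 = 113424.29.
n_{Dept IV} = 177·23072·3.16 / 113424.29 = 113.8.

113.8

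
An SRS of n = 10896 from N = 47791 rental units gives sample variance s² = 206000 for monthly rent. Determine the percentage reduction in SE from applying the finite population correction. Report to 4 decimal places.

f = n/N = 10896/47791 = 0.22799272.
SE_no-fpc = √(s²/n) = 4.3481054; SE_fpc = √((1−f)s²/n) = 3.8204169.
Ratio = √(1−f) = 0.87863945. Reduction = 100·(1 − 0.87863945) = 12.1361%.

12.1361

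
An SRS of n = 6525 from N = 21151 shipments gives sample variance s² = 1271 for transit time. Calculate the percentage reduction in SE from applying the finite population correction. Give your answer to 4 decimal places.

f = n/N = 6525/21151 = 0.30849605.
SE_no-fpc = √(s²/n) = 0.44134938; SE_fpc = √((1−f)s²/n) = 0.36701165.
Ratio = √(1−f) = 0.83156716. Reduction = 100·(1 − 0.83156716) = 16.8433%.

16.8433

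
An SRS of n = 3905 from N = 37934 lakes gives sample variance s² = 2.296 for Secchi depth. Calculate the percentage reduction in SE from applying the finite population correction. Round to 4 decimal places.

5.2869

f = n/N = 3905/37934 = 0.10294195.
SE_no-fpc = √(s²/n) = 0.024247972; SE_fpc = √((1−f)s²/n) = 0.022966018.
Ratio = √(1−f) = 0.94713148. Reduction = 100·(1 − 0.94713148) = 5.2869%.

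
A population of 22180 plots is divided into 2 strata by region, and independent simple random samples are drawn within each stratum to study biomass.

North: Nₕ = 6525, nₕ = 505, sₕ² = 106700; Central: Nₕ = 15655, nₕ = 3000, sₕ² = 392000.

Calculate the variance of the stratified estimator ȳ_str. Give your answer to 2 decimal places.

69.49

Var(ȳ_str) = Σₕ Wₕ²(1 − fₕ)sₕ²/nₕ with Wₕ = Nₕ/N, N = 22180.
North: Wₕ = 0.29418395; term = 0.29418395²·(1 − 0.07739464)·106700/505 = 16.870462.
Central: Wₕ = 0.70581605; term = 0.70581605²·(1 − 0.19163207)·392000/3000 = 52.62074.
Sum = 69.491202.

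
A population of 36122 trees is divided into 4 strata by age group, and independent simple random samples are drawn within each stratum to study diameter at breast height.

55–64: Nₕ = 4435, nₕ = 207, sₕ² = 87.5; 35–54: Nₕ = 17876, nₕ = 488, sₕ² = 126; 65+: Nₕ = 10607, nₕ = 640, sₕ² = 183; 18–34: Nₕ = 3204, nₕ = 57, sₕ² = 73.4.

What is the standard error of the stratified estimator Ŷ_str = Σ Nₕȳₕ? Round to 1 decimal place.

Var(Ŷ_str) = Σₕ Nₕ²(1 − fₕ)sₕ²/nₕ.
55–64: 4435²·(1 − 207/4435)·87.5/207 = 7.9262234 × 10^6.
35–54: 17876²·(1 − 488/17876)·126/488 = 8.0254742 × 10^7.
65+: 10607²·(1 − 640/10607)·183/640 = 3.0229304 × 10^7.
18–34: 3204²·(1 − 57/3204)·73.4/57 = 1.2984058 × 10^7.
Sum = 1.3139433 × 10^8.
SE = √(1.3139433 × 10^8) = 11462.7.

11462.7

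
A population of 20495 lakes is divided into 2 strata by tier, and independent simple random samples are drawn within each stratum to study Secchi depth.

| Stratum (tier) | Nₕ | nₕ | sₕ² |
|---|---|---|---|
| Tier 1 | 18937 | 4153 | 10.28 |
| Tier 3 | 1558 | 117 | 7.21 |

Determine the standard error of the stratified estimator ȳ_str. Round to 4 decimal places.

0.0445

Var(ȳ_str) = Σₕ Wₕ²(1 − fₕ)sₕ²/nₕ with Wₕ = Nₕ/N, N = 20495.
Tier 1: Wₕ = 0.92398146; term = 0.92398146²·(1 − 0.21930612)·10.28/4153 = 0.0016498272.
Tier 3: Wₕ = 0.07601854; term = 0.07601854²·(1 − 0.07509628)·7.21/117 = 3.2937072 × 10^-4.
Sum = 0.0019791979.
SE = √(0.0019791979) = 0.0445.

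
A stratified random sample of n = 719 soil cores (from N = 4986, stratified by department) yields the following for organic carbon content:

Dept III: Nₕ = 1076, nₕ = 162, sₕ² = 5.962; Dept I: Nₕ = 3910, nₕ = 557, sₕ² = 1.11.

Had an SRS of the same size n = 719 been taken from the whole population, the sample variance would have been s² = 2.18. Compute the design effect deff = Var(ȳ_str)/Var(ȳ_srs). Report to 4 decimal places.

Var(ȳ_str) = Σ Wₕ²(1−fₕ)sₕ²/nₕ with Wₕ = Nₕ/4986:
  Dept III: (1076/4986)²·(1−162/1076)·5.962/162 = 0.0014558978
  Dept I: (3910/4986)²·(1−557/3910)·1.11/557 = 0.0010509294
  → Var(ȳ_str) = 0.0025068272.
Var(ȳ_srs) = (1 − 719/4986)·2.18/719 = 0.0025947646.
deff = 0.0025068272 / 0.0025947646 = 0.9661.

0.9661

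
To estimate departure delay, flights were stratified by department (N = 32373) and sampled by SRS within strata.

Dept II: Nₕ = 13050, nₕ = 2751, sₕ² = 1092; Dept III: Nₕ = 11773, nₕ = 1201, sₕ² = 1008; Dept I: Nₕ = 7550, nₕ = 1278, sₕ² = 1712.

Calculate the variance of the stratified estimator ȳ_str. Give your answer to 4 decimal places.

Var(ȳ_str) = Σₕ Wₕ²(1 − fₕ)sₕ²/nₕ with Wₕ = Nₕ/N, N = 32373.
Dept II: Wₕ = 0.40311371; term = 0.40311371²·(1 − 0.21080460)·1092/2751 = 0.050906322.
Dept III: Wₕ = 0.36366725; term = 0.36366725²·(1 − 0.10201308)·1008/1201 = 0.099677223.
Dept I: Wₕ = 0.23321904; term = 0.23321904²·(1 − 0.16927152)·1712/1278 = 0.060528514.
Sum = 0.21111206.

0.2111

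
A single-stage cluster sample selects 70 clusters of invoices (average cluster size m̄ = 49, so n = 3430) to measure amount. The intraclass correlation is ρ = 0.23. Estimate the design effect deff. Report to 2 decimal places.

12.04

deff = 1 + (49 − 1)·0.23 = 1 + 11.04 = 12.04.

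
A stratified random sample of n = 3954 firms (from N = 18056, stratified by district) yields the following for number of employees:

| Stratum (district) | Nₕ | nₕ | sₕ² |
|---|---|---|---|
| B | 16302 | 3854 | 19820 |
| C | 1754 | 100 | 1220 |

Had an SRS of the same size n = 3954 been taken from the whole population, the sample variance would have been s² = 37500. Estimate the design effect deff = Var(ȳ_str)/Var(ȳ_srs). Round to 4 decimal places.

0.4468

Var(ȳ_str) = Σ Wₕ²(1−fₕ)sₕ²/nₕ with Wₕ = Nₕ/18056:
  B: (16302/18056)²·(1−3854/16302)·19820/3854 = 3.2010268
  C: (1754/18056)²·(1−100/1754)·1220/100 = 0.108563
  → Var(ȳ_str) = 3.3095898.
Var(ȳ_srs) = (1 − 3954/18056)·37500/3954 = 7.4071948.
deff = 3.3095898 / 7.4071948 = 0.4468.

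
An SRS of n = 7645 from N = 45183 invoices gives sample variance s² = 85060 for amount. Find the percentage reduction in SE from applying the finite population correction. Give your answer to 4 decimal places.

8.8518

f = n/N = 7645/45183 = 0.16920081.
SE_no-fpc = √(s²/n) = 3.3355998; SE_fpc = √((1−f)s²/n) = 3.0403388.
Ratio = √(1−f) = 0.91148187. Reduction = 100·(1 − 0.91148187) = 8.8518%.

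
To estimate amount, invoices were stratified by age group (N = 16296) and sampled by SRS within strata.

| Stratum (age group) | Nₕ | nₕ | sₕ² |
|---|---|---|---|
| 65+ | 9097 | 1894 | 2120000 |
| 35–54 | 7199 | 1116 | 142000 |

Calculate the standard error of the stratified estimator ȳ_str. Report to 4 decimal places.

Var(ȳ_str) = Σₕ Wₕ²(1 − fₕ)sₕ²/nₕ with Wₕ = Nₕ/N, N = 16296.
65+: Wₕ = 0.55823515; term = 0.55823515²·(1 − 0.20820051)·2120000/1894 = 276.18842.
35–54: Wₕ = 0.44176485; term = 0.44176485²·(1 − 0.15502153)·142000/1116 = 20.982252.
Sum = 297.17067.
SE = √(297.17067) = 17.2386.

17.2386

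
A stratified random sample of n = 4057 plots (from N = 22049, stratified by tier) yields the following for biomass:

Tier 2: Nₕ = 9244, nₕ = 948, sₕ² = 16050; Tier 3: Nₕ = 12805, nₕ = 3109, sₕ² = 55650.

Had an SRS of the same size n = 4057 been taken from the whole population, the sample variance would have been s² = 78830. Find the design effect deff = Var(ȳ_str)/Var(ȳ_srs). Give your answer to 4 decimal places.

Var(ȳ_str) = Σ Wₕ²(1−fₕ)sₕ²/nₕ with Wₕ = Nₕ/22049:
  Tier 2: (9244/22049)²·(1−948/9244)·16050/948 = 2.6706537
  Tier 3: (12805/22049)²·(1−3109/12805)·55650/3109 = 4.5712907
  → Var(ȳ_str) = 7.2419444.
Var(ȳ_srs) = (1 − 4057/22049)·78830/4057 = 15.855395.
deff = 7.2419444 / 15.855395 = 0.4567.

0.4567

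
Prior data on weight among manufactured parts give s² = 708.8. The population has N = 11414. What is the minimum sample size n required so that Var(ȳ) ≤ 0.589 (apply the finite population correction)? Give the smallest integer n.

1089

Without fpc, n₀ = s²/D = 708.8/0.589 = 1203.3956.
With fpc, (1 − n/N)·s²/n ≤ D requires n ≥ n₀/(1 + n₀/N) = 1203.3956/(1 + 1203.3956/11414) = 1088.6206.
Rounding up, n = 1089.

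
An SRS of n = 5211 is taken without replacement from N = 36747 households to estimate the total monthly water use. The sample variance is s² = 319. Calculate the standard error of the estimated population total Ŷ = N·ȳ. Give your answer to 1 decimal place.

Var(Ŷ) = N²·Var(ȳ) = N²·(1 − n/N)·s²/n.
f = 5211/36747 = 0.14180749; Var(ȳ) = 0.85819251·319/5211 = 0.052535676.
Var(Ŷ) = 36747² · 0.052535676 = 7.094113 × 10^7.
SE(Ŷ) = √(7.094113 × 10^7) = 8422.7.

8422.7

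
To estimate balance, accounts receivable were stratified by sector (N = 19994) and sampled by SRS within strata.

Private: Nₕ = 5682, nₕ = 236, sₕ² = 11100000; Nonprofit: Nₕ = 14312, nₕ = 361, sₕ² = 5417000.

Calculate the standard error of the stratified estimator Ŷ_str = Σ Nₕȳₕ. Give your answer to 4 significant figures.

Var(Ŷ_str) = Σₕ Nₕ²(1 − fₕ)sₕ²/nₕ.
Private: 5682²·(1 − 236/5682)·11100000/236 = 1.455425 × 10^12.
Nonprofit: 14312²·(1 − 361/14312)·5417000/361 = 2.9961069 × 10^12.
Sum = 4.4515319 × 10^12.
SE = √(4.4515319 × 10^12) = 2.110 × 10^6.

2.110 × 10^6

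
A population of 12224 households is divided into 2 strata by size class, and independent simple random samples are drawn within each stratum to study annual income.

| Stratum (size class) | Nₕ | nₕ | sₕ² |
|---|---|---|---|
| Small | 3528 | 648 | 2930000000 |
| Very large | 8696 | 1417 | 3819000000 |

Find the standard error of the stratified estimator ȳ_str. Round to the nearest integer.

1204

Var(ȳ_str) = Σₕ Wₕ²(1 − fₕ)sₕ²/nₕ with Wₕ = Nₕ/N, N = 12224.
Small: Wₕ = 0.28861257; term = 0.28861257²·(1 − 0.18367347)·2930000000/648 = 307458.85.
Very large: Wₕ = 0.71138743; term = 0.71138743²·(1 − 0.16294848)·3819000000/1417 = 1.14168 × 10^6.
Sum = 1.4491389 × 10^6.
SE = √(1.4491389 × 10^6) = 1204.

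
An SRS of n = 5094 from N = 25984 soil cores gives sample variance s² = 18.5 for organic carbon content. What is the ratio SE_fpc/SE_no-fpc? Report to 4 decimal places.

0.8966

f = n/N = 5094/25984 = 0.19604372.
SE_no-fpc = √(s²/n) = 0.060263783; SE_fpc = √((1−f)s²/n) = 0.054034683.
Ratio = √(1−f) = 0.89663609.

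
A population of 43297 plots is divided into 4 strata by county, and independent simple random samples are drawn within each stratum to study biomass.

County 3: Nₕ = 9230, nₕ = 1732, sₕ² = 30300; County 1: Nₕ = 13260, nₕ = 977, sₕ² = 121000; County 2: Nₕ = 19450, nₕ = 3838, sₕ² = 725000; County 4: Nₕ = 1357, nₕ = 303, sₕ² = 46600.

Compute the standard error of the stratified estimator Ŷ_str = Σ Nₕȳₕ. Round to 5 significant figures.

Var(Ŷ_str) = Σₕ Nₕ²(1 − fₕ)sₕ²/nₕ.
County 3: 9230²·(1 − 1732/9230)·30300/1732 = 1.2107149 × 10^9.
County 1: 13260²·(1 − 977/13260)·121000/977 = 2.0171527 × 10^10.
County 2: 19450²·(1 − 3838/19450)·725000/3838 = 5.736027 × 10^10.
County 4: 1357²·(1 − 303/1357)·46600/303 = 2.1997015 × 10^8.
Sum = 7.8962482 × 10^10.
SE = √(7.8962482 × 10^10) = 281000.

281000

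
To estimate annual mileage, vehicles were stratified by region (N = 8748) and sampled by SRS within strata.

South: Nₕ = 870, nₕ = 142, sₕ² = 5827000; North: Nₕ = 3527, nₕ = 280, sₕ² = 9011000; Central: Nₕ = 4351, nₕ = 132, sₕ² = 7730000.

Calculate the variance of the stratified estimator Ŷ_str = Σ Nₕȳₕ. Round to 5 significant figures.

Var(Ŷ_str) = Σₕ Nₕ²(1 − fₕ)sₕ²/nₕ.
South: 870²·(1 − 142/870)·5827000/142 = 2.5990061 × 10^10.
North: 3527²·(1 − 280/3527)·9011000/280 = 3.6855534 × 10^11.
Central: 4351²·(1 − 132/4351)·7730000/132 = 1.0749894 × 10^12.
Sum = 1.4695348 × 10^12.

1.4695 × 10^12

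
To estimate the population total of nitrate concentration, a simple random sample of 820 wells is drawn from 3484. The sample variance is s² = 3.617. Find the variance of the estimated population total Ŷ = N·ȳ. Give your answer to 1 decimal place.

40939.9

Var(Ŷ) = N²·Var(ȳ) = N²·(1 − n/N)·s²/n.
f = 820/3484 = 0.23536165; Var(ȳ) = 0.76463835·3.617/820 = 0.0033728011.
Var(Ŷ) = 3484² · 0.0033728011 = 40939.923.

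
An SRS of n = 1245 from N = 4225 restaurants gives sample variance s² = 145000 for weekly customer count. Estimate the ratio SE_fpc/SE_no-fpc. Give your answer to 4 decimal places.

0.8398

f = n/N = 1245/4225 = 0.29467456.
SE_no-fpc = √(s²/n) = 10.791935; SE_fpc = √((1−f)s²/n) = 9.0634616.
Ratio = √(1−f) = 0.83983656.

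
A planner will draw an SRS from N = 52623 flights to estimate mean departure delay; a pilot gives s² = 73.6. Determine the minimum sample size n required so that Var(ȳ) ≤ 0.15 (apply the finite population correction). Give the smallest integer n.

487

Without fpc, n₀ = s²/D = 73.6/0.15 = 490.6667.
With fpc, (1 − n/N)·s²/n ≤ D requires n ≥ n₀/(1 + n₀/N) = 490.6667/(1 + 490.6667/52623) = 486.1339.
Rounding up, n = 487.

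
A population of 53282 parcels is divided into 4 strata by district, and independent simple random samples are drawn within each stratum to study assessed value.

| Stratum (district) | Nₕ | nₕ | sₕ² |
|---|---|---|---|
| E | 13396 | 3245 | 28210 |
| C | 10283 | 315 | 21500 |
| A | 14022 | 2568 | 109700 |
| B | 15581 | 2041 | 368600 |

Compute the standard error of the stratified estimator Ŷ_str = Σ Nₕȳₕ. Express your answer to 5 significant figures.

230520

Var(Ŷ_str) = Σₕ Nₕ²(1 − fₕ)sₕ²/nₕ.
E: 13396²·(1 − 3245/13396)·28210/3245 = 1.1821494 × 10^9.
C: 10283²·(1 − 315/10283)·21500/315 = 6.9960962 × 10^9.
A: 14022²·(1 − 2568/14022)·109700/2568 = 6.860863 × 10^9.
B: 15581²·(1 − 2041/15581)·368600/2041 = 3.8100118 × 10^10.
Sum = 5.3139227 × 10^10.
SE = √(5.3139227 × 10^10) = 230520.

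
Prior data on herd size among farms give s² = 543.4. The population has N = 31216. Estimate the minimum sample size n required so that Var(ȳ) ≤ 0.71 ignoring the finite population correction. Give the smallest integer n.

Without fpc, n₀ = s²/D = 543.4/0.71 = 765.3521.
Rounding up, n = 766.

766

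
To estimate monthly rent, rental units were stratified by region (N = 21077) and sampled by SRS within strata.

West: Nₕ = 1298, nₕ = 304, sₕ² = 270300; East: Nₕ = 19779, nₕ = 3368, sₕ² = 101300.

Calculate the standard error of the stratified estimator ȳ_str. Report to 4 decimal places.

4.9557

Var(ȳ_str) = Σₕ Wₕ²(1 − fₕ)sₕ²/nₕ with Wₕ = Nₕ/N, N = 21077.
West: Wₕ = 0.06158372; term = 0.06158372²·(1 − 0.23420647)·270300/304 = 2.582355.
East: Wₕ = 0.93841628; term = 0.93841628²·(1 − 0.17028161)·101300/3368 = 21.976531.
Sum = 24.558886.
SE = √(24.558886) = 4.9557.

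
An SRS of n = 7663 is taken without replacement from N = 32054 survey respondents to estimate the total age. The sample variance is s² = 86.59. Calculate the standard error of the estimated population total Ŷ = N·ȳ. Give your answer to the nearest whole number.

Var(Ŷ) = N²·Var(ȳ) = N²·(1 − n/N)·s²/n.
f = 7663/32054 = 0.23906533; Var(ȳ) = 0.76093467·86.59/7663 = 0.0085983731.
Var(Ŷ) = 32054² · 0.0085983731 = 8.8344751 × 10^6.
SE(Ŷ) = √(8.8344751 × 10^6) = 2972.

2972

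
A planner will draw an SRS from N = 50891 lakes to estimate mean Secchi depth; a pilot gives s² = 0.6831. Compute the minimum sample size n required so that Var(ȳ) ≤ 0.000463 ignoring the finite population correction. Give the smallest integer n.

Without fpc, n₀ = s²/D = 0.6831/0.000463 = 1475.3780.
Rounding up, n = 1476.

1476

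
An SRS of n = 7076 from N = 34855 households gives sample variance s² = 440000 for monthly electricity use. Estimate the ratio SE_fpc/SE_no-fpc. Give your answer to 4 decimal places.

0.8927

f = n/N = 7076/34855 = 0.20301248.
SE_no-fpc = √(s²/n) = 7.8855579; SE_fpc = √((1−f)s²/n) = 7.0397654.
Ratio = √(1−f) = 0.89274157.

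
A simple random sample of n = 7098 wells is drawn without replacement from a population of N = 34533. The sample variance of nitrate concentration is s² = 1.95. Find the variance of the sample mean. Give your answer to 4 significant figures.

2.183 × 10^-4

Under SRS without replacement, Var(ȳ) = (1 − f)·s²/n with f = n/N = 7098/34533 = 0.20554252.
Var(ȳ) = (1 − 0.20554252)·1.95/7098 = 0.79445748·2.7472527 × 10^-4 = 2.1825755 × 10^-4.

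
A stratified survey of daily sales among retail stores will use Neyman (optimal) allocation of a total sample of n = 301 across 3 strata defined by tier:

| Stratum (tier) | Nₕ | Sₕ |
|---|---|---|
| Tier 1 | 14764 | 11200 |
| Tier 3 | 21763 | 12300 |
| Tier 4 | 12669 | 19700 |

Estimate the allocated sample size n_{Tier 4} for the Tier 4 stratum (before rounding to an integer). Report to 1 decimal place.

110.1

Neyman allocation: nₕ = n·NₕSₕ / Σⱼ NⱼSⱼ.
Σ NⱼSⱼ = 14764·11200 + 21763·12300 + 12669·19700 = 6.82621 × 10^8.
n_{Tier 4} = 301·12669·19700 / (6.82621 × 10^8) = 110.1.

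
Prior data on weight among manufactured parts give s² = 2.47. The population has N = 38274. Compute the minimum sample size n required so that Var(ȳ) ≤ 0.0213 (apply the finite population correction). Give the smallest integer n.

Without fpc, n₀ = s²/D = 2.47/0.0213 = 115.9624.
With fpc, (1 − n/N)·s²/n ≤ D requires n ≥ n₀/(1 + n₀/N) = 115.9624/(1 + 115.9624/38274) = 115.6121.
Rounding up, n = 116.

116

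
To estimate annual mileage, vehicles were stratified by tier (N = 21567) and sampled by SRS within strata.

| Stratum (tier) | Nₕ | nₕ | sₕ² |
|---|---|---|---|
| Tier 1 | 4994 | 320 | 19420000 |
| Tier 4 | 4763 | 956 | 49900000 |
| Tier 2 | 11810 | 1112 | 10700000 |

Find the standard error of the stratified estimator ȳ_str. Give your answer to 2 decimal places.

Var(ȳ_str) = Σₕ Wₕ²(1 − fₕ)sₕ²/nₕ with Wₕ = Nₕ/N, N = 21567.
Tier 1: Wₕ = 0.23155747; term = 0.23155747²·(1 − 0.06407689)·19420000/320 = 3045.4889.
Tier 4: Wₕ = 0.22084666; term = 0.22084666²·(1 − 0.20071384)·49900000/956 = 2034.823.
Tier 2: Wₕ = 0.54759586; term = 0.54759586²·(1 − 0.09415749)·10700000/1112 = 2613.6775.
Sum = 7693.9894.
SE = √(7693.9894) = 87.72.

87.72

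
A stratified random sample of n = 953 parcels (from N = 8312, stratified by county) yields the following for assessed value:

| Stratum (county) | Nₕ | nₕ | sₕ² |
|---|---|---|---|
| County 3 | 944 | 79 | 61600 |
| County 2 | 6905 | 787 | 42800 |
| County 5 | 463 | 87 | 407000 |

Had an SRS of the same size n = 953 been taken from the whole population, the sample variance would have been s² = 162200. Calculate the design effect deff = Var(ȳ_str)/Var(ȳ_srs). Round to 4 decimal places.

Var(ȳ_str) = Σ Wₕ²(1−fₕ)sₕ²/nₕ with Wₕ = Nₕ/8312:
  County 3: (944/8312)²·(1−79/944)·61600/79 = 9.2157493
  County 2: (6905/8312)²·(1−787/6905)·42800/787 = 33.253022
  County 5: (463/8312)²·(1−87/463)·407000/87 = 11.787804
  → Var(ȳ_str) = 54.256575.
Var(ȳ_srs) = (1 − 953/8312)·162200/953 = 150.68541.
deff = 54.256575 / 150.68541 = 0.3601.

0.3601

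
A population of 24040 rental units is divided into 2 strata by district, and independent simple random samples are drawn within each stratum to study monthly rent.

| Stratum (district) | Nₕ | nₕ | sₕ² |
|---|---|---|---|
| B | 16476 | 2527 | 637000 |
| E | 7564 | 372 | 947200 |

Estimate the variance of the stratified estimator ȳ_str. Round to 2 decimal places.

Var(ȳ_str) = Σₕ Wₕ²(1 − fₕ)sₕ²/nₕ with Wₕ = Nₕ/N, N = 24040.
B: Wₕ = 0.68535774; term = 0.68535774²·(1 − 0.15337461)·637000/2527 = 100.2444.
E: Wₕ = 0.31464226; term = 0.31464226²·(1 − 0.04918033)·947200/372 = 239.67957.
Sum = 339.92397.

339.92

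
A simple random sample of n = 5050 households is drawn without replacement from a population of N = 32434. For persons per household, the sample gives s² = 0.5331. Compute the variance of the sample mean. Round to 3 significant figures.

8.91 × 10^-5

Under SRS without replacement, Var(ȳ) = (1 − f)·s²/n with f = n/N = 5050/32434 = 0.15570081.
Var(ȳ) = (1 − 0.15570081)·0.5331/5050 = 0.84429919·1.0556436 × 10^-4 = 8.9127901 × 10^-5.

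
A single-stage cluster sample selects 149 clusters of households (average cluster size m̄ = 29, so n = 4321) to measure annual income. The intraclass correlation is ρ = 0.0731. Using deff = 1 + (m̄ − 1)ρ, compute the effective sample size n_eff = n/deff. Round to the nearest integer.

1418

deff = 1 + (29 − 1)·0.0731 = 1 + 2.0468 = 3.0468.
n_eff = 4321 / 3.0468 = 1418.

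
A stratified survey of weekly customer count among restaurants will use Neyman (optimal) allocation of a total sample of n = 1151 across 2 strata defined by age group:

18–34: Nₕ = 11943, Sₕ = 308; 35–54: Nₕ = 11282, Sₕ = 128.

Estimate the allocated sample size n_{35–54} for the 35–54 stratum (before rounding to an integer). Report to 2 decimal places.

Neyman allocation: nₕ = n·NₕSₕ / Σⱼ NⱼSⱼ.
Σ NⱼSⱼ = 11943·308 + 11282·128 = 5.12254 × 10^6.
n_{35–54} = 1151·11282·128 / (5.12254 × 10^6) = 324.48.

324.48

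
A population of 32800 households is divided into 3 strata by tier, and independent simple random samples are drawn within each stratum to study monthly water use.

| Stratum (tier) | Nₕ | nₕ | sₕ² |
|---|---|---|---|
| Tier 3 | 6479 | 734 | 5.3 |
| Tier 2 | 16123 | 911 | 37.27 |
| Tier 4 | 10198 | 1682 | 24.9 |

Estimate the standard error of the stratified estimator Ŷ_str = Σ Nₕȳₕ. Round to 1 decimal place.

Var(Ŷ_str) = Σₕ Nₕ²(1 − fₕ)sₕ²/nₕ.
Tier 3: 6479²·(1 − 734/6479)·5.3/734 = 268768.16.
Tier 2: 16123²·(1 − 911/16123)·37.27/911 = 1.0033979 × 10^7.
Tier 4: 10198²·(1 − 1682/10198)·24.9/1682 = 1.2856537 × 10^6.
Sum = 1.1588401 × 10^7.
SE = √(1.1588401 × 10^7) = 3404.2.

3404.2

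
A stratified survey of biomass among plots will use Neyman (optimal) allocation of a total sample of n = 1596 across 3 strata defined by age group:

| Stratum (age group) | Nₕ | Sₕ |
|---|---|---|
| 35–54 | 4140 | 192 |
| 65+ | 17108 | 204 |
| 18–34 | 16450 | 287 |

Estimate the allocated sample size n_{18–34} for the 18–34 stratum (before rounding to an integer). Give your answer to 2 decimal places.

Neyman allocation: nₕ = n·NₕSₕ / Σⱼ NⱼSⱼ.
Σ NⱼSⱼ = 4140·192 + 17108·204 + 16450·287 = 9.006062 × 10^6.
n_{18–34} = 1596·16450·287 / (9.006062 × 10^6) = 836.65.

836.65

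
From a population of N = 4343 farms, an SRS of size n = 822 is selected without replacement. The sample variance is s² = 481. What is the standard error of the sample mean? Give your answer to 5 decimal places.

Under SRS without replacement, Var(ȳ) = (1 − f)·s²/n with f = n/N = 822/4343 = 0.18927009.
Var(ȳ) = (1 − 0.18927009)·481/822 = 0.81072991·0.58515815 = 0.47440522.
SE(ȳ) = √(0.47440522) = 0.68877.

0.68877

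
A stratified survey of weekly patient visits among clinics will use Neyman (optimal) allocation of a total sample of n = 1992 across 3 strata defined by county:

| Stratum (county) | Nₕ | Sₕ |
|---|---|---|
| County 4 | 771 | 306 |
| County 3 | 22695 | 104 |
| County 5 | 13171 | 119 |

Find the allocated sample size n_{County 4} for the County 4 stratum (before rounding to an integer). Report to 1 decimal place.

112.9

Neyman allocation: nₕ = n·NₕSₕ / Σⱼ NⱼSⱼ.
Σ NⱼSⱼ = 771·306 + 22695·104 + 13171·119 = 4.163555 × 10^6.
n_{County 4} = 1992·771·306 / (4.163555 × 10^6) = 112.9.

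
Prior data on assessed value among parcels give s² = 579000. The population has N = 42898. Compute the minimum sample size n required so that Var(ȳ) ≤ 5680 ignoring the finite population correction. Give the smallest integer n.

Without fpc, n₀ = s²/D = 579000/5680 = 101.9366.
Rounding up, n = 102.

102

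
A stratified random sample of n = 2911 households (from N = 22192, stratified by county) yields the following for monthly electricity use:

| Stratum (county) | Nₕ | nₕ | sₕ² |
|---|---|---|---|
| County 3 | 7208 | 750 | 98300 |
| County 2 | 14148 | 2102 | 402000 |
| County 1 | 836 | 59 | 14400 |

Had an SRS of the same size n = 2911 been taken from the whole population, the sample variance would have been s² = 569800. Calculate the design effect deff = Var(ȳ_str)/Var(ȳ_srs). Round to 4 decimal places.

Var(ȳ_str) = Σ Wₕ²(1−fₕ)sₕ²/nₕ with Wₕ = Nₕ/22192:
  County 3: (7208/22192)²·(1−750/7208)·98300/750 = 12.388313
  County 2: (14148/22192)²·(1−2102/14148)·402000/2102 = 66.181768
  County 1: (836/22192)²·(1−59/836)·14400/59 = 0.32191772
  → Var(ȳ_str) = 78.891999.
Var(ȳ_srs) = (1 − 2911/22192)·569800/2911 = 170.06438.
deff = 78.891999 / 170.06438 = 0.4639.

0.4639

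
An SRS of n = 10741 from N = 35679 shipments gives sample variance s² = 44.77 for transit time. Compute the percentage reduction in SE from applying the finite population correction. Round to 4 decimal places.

16.3965

f = n/N = 10741/35679 = 0.30104543.
SE_no-fpc = √(s²/n) = 0.06456114; SE_fpc = √((1−f)s²/n) = 0.053975374.
Ratio = √(1−f) = 0.83603503. Reduction = 100·(1 − 0.83603503) = 16.3965%.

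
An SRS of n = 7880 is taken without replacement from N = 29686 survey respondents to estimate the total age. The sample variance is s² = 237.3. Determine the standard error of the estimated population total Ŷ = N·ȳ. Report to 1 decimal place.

Var(Ŷ) = N²·Var(ȳ) = N²·(1 − n/N)·s²/n.
f = 7880/29686 = 0.26544499; Var(ȳ) = 0.73455501·237.3/7880 = 0.022120546.
Var(Ŷ) = 29686² · 0.022120546 = 1.9493921 × 10^7.
SE(Ŷ) = √(1.9493921 × 10^7) = 4415.2.

4415.2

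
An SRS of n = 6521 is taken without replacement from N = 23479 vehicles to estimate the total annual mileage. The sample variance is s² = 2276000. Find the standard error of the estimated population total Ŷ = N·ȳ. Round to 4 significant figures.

Var(Ŷ) = N²·Var(ȳ) = N²·(1 − n/N)·s²/n.
f = 6521/23479 = 0.27773755; Var(ȳ) = 0.72226245·2276000/6521 = 252.08853.
Var(Ŷ) = 23479² · 252.08853 = 1.3896719 × 10^11.
SE(Ŷ) = √(1.3896719 × 10^11) = 372800.

372800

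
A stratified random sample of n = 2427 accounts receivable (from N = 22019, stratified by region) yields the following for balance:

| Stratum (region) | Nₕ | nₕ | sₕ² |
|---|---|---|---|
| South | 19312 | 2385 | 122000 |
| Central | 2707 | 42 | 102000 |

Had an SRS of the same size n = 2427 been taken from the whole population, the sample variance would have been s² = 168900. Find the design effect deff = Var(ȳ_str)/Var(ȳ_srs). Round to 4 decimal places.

1.1406

Var(ȳ_str) = Σ Wₕ²(1−fₕ)sₕ²/nₕ with Wₕ = Nₕ/22019:
  South: (19312/22019)²·(1−2385/19312)·122000/2385 = 34.489231
  Central: (2707/22019)²·(1−42/2707)·102000/42 = 36.136091
  → Var(ȳ_str) = 70.625322.
Var(ȳ_srs) = (1 − 2427/22019)·168900/2427 = 61.921441.
deff = 70.625322 / 61.921441 = 1.1406.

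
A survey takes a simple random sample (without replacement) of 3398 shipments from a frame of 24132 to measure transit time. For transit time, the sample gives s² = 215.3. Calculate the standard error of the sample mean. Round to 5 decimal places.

0.23332

Under SRS without replacement, Var(ȳ) = (1 − f)·s²/n with f = n/N = 3398/24132 = 0.14080888.
Var(ȳ) = (1 − 0.14080888)·215.3/3398 = 0.85919112·0.0633608 = 0.054439037.
SE(ȳ) = √(0.054439037) = 0.23332.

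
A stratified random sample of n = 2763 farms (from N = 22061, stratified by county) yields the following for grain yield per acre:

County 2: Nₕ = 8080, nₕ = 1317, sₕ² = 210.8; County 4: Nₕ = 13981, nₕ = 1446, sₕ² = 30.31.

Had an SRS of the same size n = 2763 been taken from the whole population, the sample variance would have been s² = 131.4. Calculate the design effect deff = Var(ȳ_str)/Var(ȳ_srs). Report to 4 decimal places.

Var(ȳ_str) = Σ Wₕ²(1−fₕ)sₕ²/nₕ with Wₕ = Nₕ/22061:
  County 2: (8080/22061)²·(1−1317/8080)·210.8/1317 = 0.017971536
  County 4: (13981/22061)²·(1−1446/13981)·30.31/1446 = 0.0075479641
  → Var(ȳ_str) = 0.0255195.
Var(ȳ_srs) = (1 − 2763/22061)·131.4/2763 = 0.041600791.
deff = 0.0255195 / 0.041600791 = 0.6134.

0.6134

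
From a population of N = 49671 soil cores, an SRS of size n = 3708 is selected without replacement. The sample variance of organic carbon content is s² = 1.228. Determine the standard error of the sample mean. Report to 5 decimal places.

0.01751

Under SRS without replacement, Var(ȳ) = (1 − f)·s²/n with f = n/N = 3708/49671 = 0.07465120.
Var(ȳ) = (1 − 0.07465120)·1.228/3708 = 0.92534880·3.3117584 × 10^-4 = 3.0645316 × 10^-4.
SE(ȳ) = √(3.0645316 × 10^-4) = 0.01751.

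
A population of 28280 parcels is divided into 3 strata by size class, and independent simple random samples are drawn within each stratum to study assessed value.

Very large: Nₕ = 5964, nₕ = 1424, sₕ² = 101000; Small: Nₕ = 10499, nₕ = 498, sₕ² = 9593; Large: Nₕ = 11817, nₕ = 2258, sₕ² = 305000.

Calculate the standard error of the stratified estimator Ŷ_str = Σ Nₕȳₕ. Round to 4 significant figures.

138600

Var(Ŷ_str) = Σₕ Nₕ²(1 − fₕ)sₕ²/nₕ.
Very large: 5964²·(1 − 1424/5964)·101000/1424 = 1.9204583 × 10^9.
Small: 10499²·(1 − 498/10499)·9593/498 = 2.0226301 × 10^9.
Large: 11817²·(1 − 2258/11817)·305000/2258 = 1.5257929 × 10^10.
Sum = 1.9201017 × 10^10.
SE = √(1.9201017 × 10^10) = 138600.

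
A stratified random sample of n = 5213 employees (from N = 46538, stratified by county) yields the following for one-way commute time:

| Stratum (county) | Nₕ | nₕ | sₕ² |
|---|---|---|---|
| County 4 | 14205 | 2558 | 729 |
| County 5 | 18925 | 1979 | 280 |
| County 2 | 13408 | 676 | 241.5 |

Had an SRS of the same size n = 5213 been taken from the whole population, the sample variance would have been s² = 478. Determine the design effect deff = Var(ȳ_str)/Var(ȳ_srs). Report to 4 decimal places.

0.8705

Var(ȳ_str) = Σ Wₕ²(1−fₕ)sₕ²/nₕ with Wₕ = Nₕ/46538:
  County 4: (14205/46538)²·(1−2558/14205)·729/2558 = 0.021770423
  County 5: (18925/46538)²·(1−1979/18925)·280/1979 = 0.020950766
  County 2: (13408/46538)²·(1−676/13408)·241.5/676 = 0.028158897
  → Var(ȳ_str) = 0.070880086.
Var(ȳ_srs) = (1 − 5213/46538)·478/5213 = 0.081422666.
deff = 0.070880086 / 0.081422666 = 0.8705.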